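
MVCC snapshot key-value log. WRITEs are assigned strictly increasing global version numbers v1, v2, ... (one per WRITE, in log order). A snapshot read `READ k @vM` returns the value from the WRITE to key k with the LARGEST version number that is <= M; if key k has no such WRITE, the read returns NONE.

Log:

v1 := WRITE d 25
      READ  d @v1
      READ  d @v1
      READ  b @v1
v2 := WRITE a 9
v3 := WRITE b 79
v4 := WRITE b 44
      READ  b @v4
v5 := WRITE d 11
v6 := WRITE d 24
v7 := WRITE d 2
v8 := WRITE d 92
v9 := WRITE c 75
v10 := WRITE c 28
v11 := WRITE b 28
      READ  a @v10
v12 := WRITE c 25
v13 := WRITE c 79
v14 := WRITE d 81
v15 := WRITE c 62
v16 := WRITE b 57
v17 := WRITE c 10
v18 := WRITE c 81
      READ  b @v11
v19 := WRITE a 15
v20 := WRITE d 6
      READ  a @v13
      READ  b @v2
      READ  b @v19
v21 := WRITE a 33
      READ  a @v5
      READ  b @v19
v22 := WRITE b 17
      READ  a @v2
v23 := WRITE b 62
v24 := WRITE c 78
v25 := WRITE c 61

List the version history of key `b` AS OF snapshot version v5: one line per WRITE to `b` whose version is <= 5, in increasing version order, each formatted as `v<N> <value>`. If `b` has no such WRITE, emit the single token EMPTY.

Scan writes for key=b with version <= 5:
  v1 WRITE d 25 -> skip
  v2 WRITE a 9 -> skip
  v3 WRITE b 79 -> keep
  v4 WRITE b 44 -> keep
  v5 WRITE d 11 -> skip
  v6 WRITE d 24 -> skip
  v7 WRITE d 2 -> skip
  v8 WRITE d 92 -> skip
  v9 WRITE c 75 -> skip
  v10 WRITE c 28 -> skip
  v11 WRITE b 28 -> drop (> snap)
  v12 WRITE c 25 -> skip
  v13 WRITE c 79 -> skip
  v14 WRITE d 81 -> skip
  v15 WRITE c 62 -> skip
  v16 WRITE b 57 -> drop (> snap)
  v17 WRITE c 10 -> skip
  v18 WRITE c 81 -> skip
  v19 WRITE a 15 -> skip
  v20 WRITE d 6 -> skip
  v21 WRITE a 33 -> skip
  v22 WRITE b 17 -> drop (> snap)
  v23 WRITE b 62 -> drop (> snap)
  v24 WRITE c 78 -> skip
  v25 WRITE c 61 -> skip
Collected: [(3, 79), (4, 44)]

Answer: v3 79
v4 44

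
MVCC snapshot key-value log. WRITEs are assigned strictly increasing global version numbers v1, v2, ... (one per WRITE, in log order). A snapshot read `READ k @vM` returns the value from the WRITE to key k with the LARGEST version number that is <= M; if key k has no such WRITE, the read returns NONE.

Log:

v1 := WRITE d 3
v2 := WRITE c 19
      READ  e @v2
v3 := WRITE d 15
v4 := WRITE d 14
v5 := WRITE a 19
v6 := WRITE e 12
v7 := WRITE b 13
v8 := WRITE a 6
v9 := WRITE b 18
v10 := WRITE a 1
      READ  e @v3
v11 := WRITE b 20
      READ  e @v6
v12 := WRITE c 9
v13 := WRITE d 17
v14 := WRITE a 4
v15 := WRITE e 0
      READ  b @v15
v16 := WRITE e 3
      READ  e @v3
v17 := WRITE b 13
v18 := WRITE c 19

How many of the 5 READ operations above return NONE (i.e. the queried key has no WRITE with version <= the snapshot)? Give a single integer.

Answer: 3

Derivation:
v1: WRITE d=3  (d history now [(1, 3)])
v2: WRITE c=19  (c history now [(2, 19)])
READ e @v2: history=[] -> no version <= 2 -> NONE
v3: WRITE d=15  (d history now [(1, 3), (3, 15)])
v4: WRITE d=14  (d history now [(1, 3), (3, 15), (4, 14)])
v5: WRITE a=19  (a history now [(5, 19)])
v6: WRITE e=12  (e history now [(6, 12)])
v7: WRITE b=13  (b history now [(7, 13)])
v8: WRITE a=6  (a history now [(5, 19), (8, 6)])
v9: WRITE b=18  (b history now [(7, 13), (9, 18)])
v10: WRITE a=1  (a history now [(5, 19), (8, 6), (10, 1)])
READ e @v3: history=[(6, 12)] -> no version <= 3 -> NONE
v11: WRITE b=20  (b history now [(7, 13), (9, 18), (11, 20)])
READ e @v6: history=[(6, 12)] -> pick v6 -> 12
v12: WRITE c=9  (c history now [(2, 19), (12, 9)])
v13: WRITE d=17  (d history now [(1, 3), (3, 15), (4, 14), (13, 17)])
v14: WRITE a=4  (a history now [(5, 19), (8, 6), (10, 1), (14, 4)])
v15: WRITE e=0  (e history now [(6, 12), (15, 0)])
READ b @v15: history=[(7, 13), (9, 18), (11, 20)] -> pick v11 -> 20
v16: WRITE e=3  (e history now [(6, 12), (15, 0), (16, 3)])
READ e @v3: history=[(6, 12), (15, 0), (16, 3)] -> no version <= 3 -> NONE
v17: WRITE b=13  (b history now [(7, 13), (9, 18), (11, 20), (17, 13)])
v18: WRITE c=19  (c history now [(2, 19), (12, 9), (18, 19)])
Read results in order: ['NONE', 'NONE', '12', '20', 'NONE']
NONE count = 3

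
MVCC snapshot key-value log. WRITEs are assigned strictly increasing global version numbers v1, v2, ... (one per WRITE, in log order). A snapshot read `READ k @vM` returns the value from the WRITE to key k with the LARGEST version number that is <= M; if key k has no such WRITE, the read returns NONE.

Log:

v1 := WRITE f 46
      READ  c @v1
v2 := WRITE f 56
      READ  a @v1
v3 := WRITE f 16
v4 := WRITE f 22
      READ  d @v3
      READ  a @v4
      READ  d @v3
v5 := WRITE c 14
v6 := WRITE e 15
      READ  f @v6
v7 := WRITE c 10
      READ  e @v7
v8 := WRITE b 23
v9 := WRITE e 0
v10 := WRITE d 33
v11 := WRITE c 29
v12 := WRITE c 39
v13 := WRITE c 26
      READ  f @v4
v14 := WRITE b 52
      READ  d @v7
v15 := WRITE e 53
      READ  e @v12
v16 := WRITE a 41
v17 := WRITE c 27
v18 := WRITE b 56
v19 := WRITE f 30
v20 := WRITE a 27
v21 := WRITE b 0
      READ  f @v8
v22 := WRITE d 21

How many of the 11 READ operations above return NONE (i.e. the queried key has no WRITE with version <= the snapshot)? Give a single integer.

v1: WRITE f=46  (f history now [(1, 46)])
READ c @v1: history=[] -> no version <= 1 -> NONE
v2: WRITE f=56  (f history now [(1, 46), (2, 56)])
READ a @v1: history=[] -> no version <= 1 -> NONE
v3: WRITE f=16  (f history now [(1, 46), (2, 56), (3, 16)])
v4: WRITE f=22  (f history now [(1, 46), (2, 56), (3, 16), (4, 22)])
READ d @v3: history=[] -> no version <= 3 -> NONE
READ a @v4: history=[] -> no version <= 4 -> NONE
READ d @v3: history=[] -> no version <= 3 -> NONE
v5: WRITE c=14  (c history now [(5, 14)])
v6: WRITE e=15  (e history now [(6, 15)])
READ f @v6: history=[(1, 46), (2, 56), (3, 16), (4, 22)] -> pick v4 -> 22
v7: WRITE c=10  (c history now [(5, 14), (7, 10)])
READ e @v7: history=[(6, 15)] -> pick v6 -> 15
v8: WRITE b=23  (b history now [(8, 23)])
v9: WRITE e=0  (e history now [(6, 15), (9, 0)])
v10: WRITE d=33  (d history now [(10, 33)])
v11: WRITE c=29  (c history now [(5, 14), (7, 10), (11, 29)])
v12: WRITE c=39  (c history now [(5, 14), (7, 10), (11, 29), (12, 39)])
v13: WRITE c=26  (c history now [(5, 14), (7, 10), (11, 29), (12, 39), (13, 26)])
READ f @v4: history=[(1, 46), (2, 56), (3, 16), (4, 22)] -> pick v4 -> 22
v14: WRITE b=52  (b history now [(8, 23), (14, 52)])
READ d @v7: history=[(10, 33)] -> no version <= 7 -> NONE
v15: WRITE e=53  (e history now [(6, 15), (9, 0), (15, 53)])
READ e @v12: history=[(6, 15), (9, 0), (15, 53)] -> pick v9 -> 0
v16: WRITE a=41  (a history now [(16, 41)])
v17: WRITE c=27  (c history now [(5, 14), (7, 10), (11, 29), (12, 39), (13, 26), (17, 27)])
v18: WRITE b=56  (b history now [(8, 23), (14, 52), (18, 56)])
v19: WRITE f=30  (f history now [(1, 46), (2, 56), (3, 16), (4, 22), (19, 30)])
v20: WRITE a=27  (a history now [(16, 41), (20, 27)])
v21: WRITE b=0  (b history now [(8, 23), (14, 52), (18, 56), (21, 0)])
READ f @v8: history=[(1, 46), (2, 56), (3, 16), (4, 22), (19, 30)] -> pick v4 -> 22
v22: WRITE d=21  (d history now [(10, 33), (22, 21)])
Read results in order: ['NONE', 'NONE', 'NONE', 'NONE', 'NONE', '22', '15', '22', 'NONE', '0', '22']
NONE count = 6

Answer: 6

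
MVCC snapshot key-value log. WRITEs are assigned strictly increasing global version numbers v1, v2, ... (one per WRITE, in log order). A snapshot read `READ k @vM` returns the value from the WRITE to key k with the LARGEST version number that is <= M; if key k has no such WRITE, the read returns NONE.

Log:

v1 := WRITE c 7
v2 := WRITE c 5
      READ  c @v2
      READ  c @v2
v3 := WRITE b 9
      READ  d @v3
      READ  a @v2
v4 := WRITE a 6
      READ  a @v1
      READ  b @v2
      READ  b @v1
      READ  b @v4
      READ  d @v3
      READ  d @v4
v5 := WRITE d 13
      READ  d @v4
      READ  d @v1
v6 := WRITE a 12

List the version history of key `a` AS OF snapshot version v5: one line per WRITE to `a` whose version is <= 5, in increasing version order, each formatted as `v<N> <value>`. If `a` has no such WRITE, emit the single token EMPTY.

Scan writes for key=a with version <= 5:
  v1 WRITE c 7 -> skip
  v2 WRITE c 5 -> skip
  v3 WRITE b 9 -> skip
  v4 WRITE a 6 -> keep
  v5 WRITE d 13 -> skip
  v6 WRITE a 12 -> drop (> snap)
Collected: [(4, 6)]

Answer: v4 6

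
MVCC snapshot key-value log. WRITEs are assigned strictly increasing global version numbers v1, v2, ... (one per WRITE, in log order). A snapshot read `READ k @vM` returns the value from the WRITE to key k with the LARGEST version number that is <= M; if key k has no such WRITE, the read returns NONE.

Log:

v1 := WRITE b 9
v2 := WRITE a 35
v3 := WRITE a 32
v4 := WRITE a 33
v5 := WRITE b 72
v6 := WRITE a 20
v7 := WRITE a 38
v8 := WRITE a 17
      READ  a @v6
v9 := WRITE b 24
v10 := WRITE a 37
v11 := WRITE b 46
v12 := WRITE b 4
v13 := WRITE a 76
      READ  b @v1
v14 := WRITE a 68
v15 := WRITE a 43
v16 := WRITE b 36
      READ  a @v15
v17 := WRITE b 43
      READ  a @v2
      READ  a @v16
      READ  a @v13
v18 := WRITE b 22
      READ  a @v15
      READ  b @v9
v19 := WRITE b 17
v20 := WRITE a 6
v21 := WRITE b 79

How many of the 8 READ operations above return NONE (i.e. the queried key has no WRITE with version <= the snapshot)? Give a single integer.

Answer: 0

Derivation:
v1: WRITE b=9  (b history now [(1, 9)])
v2: WRITE a=35  (a history now [(2, 35)])
v3: WRITE a=32  (a history now [(2, 35), (3, 32)])
v4: WRITE a=33  (a history now [(2, 35), (3, 32), (4, 33)])
v5: WRITE b=72  (b history now [(1, 9), (5, 72)])
v6: WRITE a=20  (a history now [(2, 35), (3, 32), (4, 33), (6, 20)])
v7: WRITE a=38  (a history now [(2, 35), (3, 32), (4, 33), (6, 20), (7, 38)])
v8: WRITE a=17  (a history now [(2, 35), (3, 32), (4, 33), (6, 20), (7, 38), (8, 17)])
READ a @v6: history=[(2, 35), (3, 32), (4, 33), (6, 20), (7, 38), (8, 17)] -> pick v6 -> 20
v9: WRITE b=24  (b history now [(1, 9), (5, 72), (9, 24)])
v10: WRITE a=37  (a history now [(2, 35), (3, 32), (4, 33), (6, 20), (7, 38), (8, 17), (10, 37)])
v11: WRITE b=46  (b history now [(1, 9), (5, 72), (9, 24), (11, 46)])
v12: WRITE b=4  (b history now [(1, 9), (5, 72), (9, 24), (11, 46), (12, 4)])
v13: WRITE a=76  (a history now [(2, 35), (3, 32), (4, 33), (6, 20), (7, 38), (8, 17), (10, 37), (13, 76)])
READ b @v1: history=[(1, 9), (5, 72), (9, 24), (11, 46), (12, 4)] -> pick v1 -> 9
v14: WRITE a=68  (a history now [(2, 35), (3, 32), (4, 33), (6, 20), (7, 38), (8, 17), (10, 37), (13, 76), (14, 68)])
v15: WRITE a=43  (a history now [(2, 35), (3, 32), (4, 33), (6, 20), (7, 38), (8, 17), (10, 37), (13, 76), (14, 68), (15, 43)])
v16: WRITE b=36  (b history now [(1, 9), (5, 72), (9, 24), (11, 46), (12, 4), (16, 36)])
READ a @v15: history=[(2, 35), (3, 32), (4, 33), (6, 20), (7, 38), (8, 17), (10, 37), (13, 76), (14, 68), (15, 43)] -> pick v15 -> 43
v17: WRITE b=43  (b history now [(1, 9), (5, 72), (9, 24), (11, 46), (12, 4), (16, 36), (17, 43)])
READ a @v2: history=[(2, 35), (3, 32), (4, 33), (6, 20), (7, 38), (8, 17), (10, 37), (13, 76), (14, 68), (15, 43)] -> pick v2 -> 35
READ a @v16: history=[(2, 35), (3, 32), (4, 33), (6, 20), (7, 38), (8, 17), (10, 37), (13, 76), (14, 68), (15, 43)] -> pick v15 -> 43
READ a @v13: history=[(2, 35), (3, 32), (4, 33), (6, 20), (7, 38), (8, 17), (10, 37), (13, 76), (14, 68), (15, 43)] -> pick v13 -> 76
v18: WRITE b=22  (b history now [(1, 9), (5, 72), (9, 24), (11, 46), (12, 4), (16, 36), (17, 43), (18, 22)])
READ a @v15: history=[(2, 35), (3, 32), (4, 33), (6, 20), (7, 38), (8, 17), (10, 37), (13, 76), (14, 68), (15, 43)] -> pick v15 -> 43
READ b @v9: history=[(1, 9), (5, 72), (9, 24), (11, 46), (12, 4), (16, 36), (17, 43), (18, 22)] -> pick v9 -> 24
v19: WRITE b=17  (b history now [(1, 9), (5, 72), (9, 24), (11, 46), (12, 4), (16, 36), (17, 43), (18, 22), (19, 17)])
v20: WRITE a=6  (a history now [(2, 35), (3, 32), (4, 33), (6, 20), (7, 38), (8, 17), (10, 37), (13, 76), (14, 68), (15, 43), (20, 6)])
v21: WRITE b=79  (b history now [(1, 9), (5, 72), (9, 24), (11, 46), (12, 4), (16, 36), (17, 43), (18, 22), (19, 17), (21, 79)])
Read results in order: ['20', '9', '43', '35', '43', '76', '43', '24']
NONE count = 0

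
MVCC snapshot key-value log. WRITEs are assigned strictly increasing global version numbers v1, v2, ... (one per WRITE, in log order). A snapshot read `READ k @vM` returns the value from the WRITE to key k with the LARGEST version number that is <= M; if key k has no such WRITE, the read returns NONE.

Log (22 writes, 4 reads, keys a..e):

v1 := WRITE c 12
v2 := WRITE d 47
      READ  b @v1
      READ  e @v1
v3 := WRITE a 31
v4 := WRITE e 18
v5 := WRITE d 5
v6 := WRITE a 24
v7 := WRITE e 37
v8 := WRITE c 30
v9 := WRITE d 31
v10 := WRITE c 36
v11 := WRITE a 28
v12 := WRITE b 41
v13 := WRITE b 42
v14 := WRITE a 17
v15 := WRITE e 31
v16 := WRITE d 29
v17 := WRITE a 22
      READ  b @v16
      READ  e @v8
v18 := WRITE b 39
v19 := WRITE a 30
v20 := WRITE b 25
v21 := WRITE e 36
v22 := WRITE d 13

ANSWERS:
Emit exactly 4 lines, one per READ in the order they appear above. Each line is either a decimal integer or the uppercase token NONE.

v1: WRITE c=12  (c history now [(1, 12)])
v2: WRITE d=47  (d history now [(2, 47)])
READ b @v1: history=[] -> no version <= 1 -> NONE
READ e @v1: history=[] -> no version <= 1 -> NONE
v3: WRITE a=31  (a history now [(3, 31)])
v4: WRITE e=18  (e history now [(4, 18)])
v5: WRITE d=5  (d history now [(2, 47), (5, 5)])
v6: WRITE a=24  (a history now [(3, 31), (6, 24)])
v7: WRITE e=37  (e history now [(4, 18), (7, 37)])
v8: WRITE c=30  (c history now [(1, 12), (8, 30)])
v9: WRITE d=31  (d history now [(2, 47), (5, 5), (9, 31)])
v10: WRITE c=36  (c history now [(1, 12), (8, 30), (10, 36)])
v11: WRITE a=28  (a history now [(3, 31), (6, 24), (11, 28)])
v12: WRITE b=41  (b history now [(12, 41)])
v13: WRITE b=42  (b history now [(12, 41), (13, 42)])
v14: WRITE a=17  (a history now [(3, 31), (6, 24), (11, 28), (14, 17)])
v15: WRITE e=31  (e history now [(4, 18), (7, 37), (15, 31)])
v16: WRITE d=29  (d history now [(2, 47), (5, 5), (9, 31), (16, 29)])
v17: WRITE a=22  (a history now [(3, 31), (6, 24), (11, 28), (14, 17), (17, 22)])
READ b @v16: history=[(12, 41), (13, 42)] -> pick v13 -> 42
READ e @v8: history=[(4, 18), (7, 37), (15, 31)] -> pick v7 -> 37
v18: WRITE b=39  (b history now [(12, 41), (13, 42), (18, 39)])
v19: WRITE a=30  (a history now [(3, 31), (6, 24), (11, 28), (14, 17), (17, 22), (19, 30)])
v20: WRITE b=25  (b history now [(12, 41), (13, 42), (18, 39), (20, 25)])
v21: WRITE e=36  (e history now [(4, 18), (7, 37), (15, 31), (21, 36)])
v22: WRITE d=13  (d history now [(2, 47), (5, 5), (9, 31), (16, 29), (22, 13)])

Answer: NONE
NONE
42
37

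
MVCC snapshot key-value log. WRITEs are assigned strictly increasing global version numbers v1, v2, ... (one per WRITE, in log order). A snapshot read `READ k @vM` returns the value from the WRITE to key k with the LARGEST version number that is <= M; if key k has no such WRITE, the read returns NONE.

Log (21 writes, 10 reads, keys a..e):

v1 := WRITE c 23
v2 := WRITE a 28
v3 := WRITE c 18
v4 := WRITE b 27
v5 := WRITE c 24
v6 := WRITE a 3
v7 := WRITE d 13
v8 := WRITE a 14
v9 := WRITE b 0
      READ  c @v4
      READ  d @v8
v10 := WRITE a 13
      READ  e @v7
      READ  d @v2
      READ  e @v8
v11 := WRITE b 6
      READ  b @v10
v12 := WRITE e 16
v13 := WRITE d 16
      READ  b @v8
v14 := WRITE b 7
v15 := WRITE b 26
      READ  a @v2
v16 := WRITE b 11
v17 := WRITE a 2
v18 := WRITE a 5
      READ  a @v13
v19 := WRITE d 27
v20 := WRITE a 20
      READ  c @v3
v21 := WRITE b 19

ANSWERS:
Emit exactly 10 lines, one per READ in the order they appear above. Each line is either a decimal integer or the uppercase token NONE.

Answer: 18
13
NONE
NONE
NONE
0
27
28
13
18

Derivation:
v1: WRITE c=23  (c history now [(1, 23)])
v2: WRITE a=28  (a history now [(2, 28)])
v3: WRITE c=18  (c history now [(1, 23), (3, 18)])
v4: WRITE b=27  (b history now [(4, 27)])
v5: WRITE c=24  (c history now [(1, 23), (3, 18), (5, 24)])
v6: WRITE a=3  (a history now [(2, 28), (6, 3)])
v7: WRITE d=13  (d history now [(7, 13)])
v8: WRITE a=14  (a history now [(2, 28), (6, 3), (8, 14)])
v9: WRITE b=0  (b history now [(4, 27), (9, 0)])
READ c @v4: history=[(1, 23), (3, 18), (5, 24)] -> pick v3 -> 18
READ d @v8: history=[(7, 13)] -> pick v7 -> 13
v10: WRITE a=13  (a history now [(2, 28), (6, 3), (8, 14), (10, 13)])
READ e @v7: history=[] -> no version <= 7 -> NONE
READ d @v2: history=[(7, 13)] -> no version <= 2 -> NONE
READ e @v8: history=[] -> no version <= 8 -> NONE
v11: WRITE b=6  (b history now [(4, 27), (9, 0), (11, 6)])
READ b @v10: history=[(4, 27), (9, 0), (11, 6)] -> pick v9 -> 0
v12: WRITE e=16  (e history now [(12, 16)])
v13: WRITE d=16  (d history now [(7, 13), (13, 16)])
READ b @v8: history=[(4, 27), (9, 0), (11, 6)] -> pick v4 -> 27
v14: WRITE b=7  (b history now [(4, 27), (9, 0), (11, 6), (14, 7)])
v15: WRITE b=26  (b history now [(4, 27), (9, 0), (11, 6), (14, 7), (15, 26)])
READ a @v2: history=[(2, 28), (6, 3), (8, 14), (10, 13)] -> pick v2 -> 28
v16: WRITE b=11  (b history now [(4, 27), (9, 0), (11, 6), (14, 7), (15, 26), (16, 11)])
v17: WRITE a=2  (a history now [(2, 28), (6, 3), (8, 14), (10, 13), (17, 2)])
v18: WRITE a=5  (a history now [(2, 28), (6, 3), (8, 14), (10, 13), (17, 2), (18, 5)])
READ a @v13: history=[(2, 28), (6, 3), (8, 14), (10, 13), (17, 2), (18, 5)] -> pick v10 -> 13
v19: WRITE d=27  (d history now [(7, 13), (13, 16), (19, 27)])
v20: WRITE a=20  (a history now [(2, 28), (6, 3), (8, 14), (10, 13), (17, 2), (18, 5), (20, 20)])
READ c @v3: history=[(1, 23), (3, 18), (5, 24)] -> pick v3 -> 18
v21: WRITE b=19  (b history now [(4, 27), (9, 0), (11, 6), (14, 7), (15, 26), (16, 11), (21, 19)])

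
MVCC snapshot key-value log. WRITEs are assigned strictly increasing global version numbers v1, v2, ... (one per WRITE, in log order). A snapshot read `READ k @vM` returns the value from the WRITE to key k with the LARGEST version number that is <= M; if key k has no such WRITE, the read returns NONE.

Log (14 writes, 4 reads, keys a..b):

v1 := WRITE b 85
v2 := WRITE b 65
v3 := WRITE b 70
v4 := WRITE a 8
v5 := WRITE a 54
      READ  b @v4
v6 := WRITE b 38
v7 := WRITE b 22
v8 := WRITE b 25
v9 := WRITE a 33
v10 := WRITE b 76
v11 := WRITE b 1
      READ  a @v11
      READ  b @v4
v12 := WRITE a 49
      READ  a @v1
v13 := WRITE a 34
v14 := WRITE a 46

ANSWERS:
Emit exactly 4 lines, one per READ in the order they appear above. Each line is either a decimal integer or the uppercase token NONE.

Answer: 70
33
70
NONE

Derivation:
v1: WRITE b=85  (b history now [(1, 85)])
v2: WRITE b=65  (b history now [(1, 85), (2, 65)])
v3: WRITE b=70  (b history now [(1, 85), (2, 65), (3, 70)])
v4: WRITE a=8  (a history now [(4, 8)])
v5: WRITE a=54  (a history now [(4, 8), (5, 54)])
READ b @v4: history=[(1, 85), (2, 65), (3, 70)] -> pick v3 -> 70
v6: WRITE b=38  (b history now [(1, 85), (2, 65), (3, 70), (6, 38)])
v7: WRITE b=22  (b history now [(1, 85), (2, 65), (3, 70), (6, 38), (7, 22)])
v8: WRITE b=25  (b history now [(1, 85), (2, 65), (3, 70), (6, 38), (7, 22), (8, 25)])
v9: WRITE a=33  (a history now [(4, 8), (5, 54), (9, 33)])
v10: WRITE b=76  (b history now [(1, 85), (2, 65), (3, 70), (6, 38), (7, 22), (8, 25), (10, 76)])
v11: WRITE b=1  (b history now [(1, 85), (2, 65), (3, 70), (6, 38), (7, 22), (8, 25), (10, 76), (11, 1)])
READ a @v11: history=[(4, 8), (5, 54), (9, 33)] -> pick v9 -> 33
READ b @v4: history=[(1, 85), (2, 65), (3, 70), (6, 38), (7, 22), (8, 25), (10, 76), (11, 1)] -> pick v3 -> 70
v12: WRITE a=49  (a history now [(4, 8), (5, 54), (9, 33), (12, 49)])
READ a @v1: history=[(4, 8), (5, 54), (9, 33), (12, 49)] -> no version <= 1 -> NONE
v13: WRITE a=34  (a history now [(4, 8), (5, 54), (9, 33), (12, 49), (13, 34)])
v14: WRITE a=46  (a history now [(4, 8), (5, 54), (9, 33), (12, 49), (13, 34), (14, 46)])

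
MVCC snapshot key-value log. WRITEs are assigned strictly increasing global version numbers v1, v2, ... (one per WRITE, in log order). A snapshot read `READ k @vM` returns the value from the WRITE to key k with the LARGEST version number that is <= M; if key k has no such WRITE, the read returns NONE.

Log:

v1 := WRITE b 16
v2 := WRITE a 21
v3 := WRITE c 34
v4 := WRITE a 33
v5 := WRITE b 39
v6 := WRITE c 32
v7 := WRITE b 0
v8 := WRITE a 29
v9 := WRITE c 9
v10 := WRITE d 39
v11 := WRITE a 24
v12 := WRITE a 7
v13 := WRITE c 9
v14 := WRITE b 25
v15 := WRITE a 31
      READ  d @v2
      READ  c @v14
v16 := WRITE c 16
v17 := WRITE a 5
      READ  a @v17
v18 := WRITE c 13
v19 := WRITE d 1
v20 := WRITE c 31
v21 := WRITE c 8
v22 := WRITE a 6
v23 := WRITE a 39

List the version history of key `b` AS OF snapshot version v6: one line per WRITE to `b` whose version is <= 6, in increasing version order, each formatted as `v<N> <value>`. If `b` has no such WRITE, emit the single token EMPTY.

Scan writes for key=b with version <= 6:
  v1 WRITE b 16 -> keep
  v2 WRITE a 21 -> skip
  v3 WRITE c 34 -> skip
  v4 WRITE a 33 -> skip
  v5 WRITE b 39 -> keep
  v6 WRITE c 32 -> skip
  v7 WRITE b 0 -> drop (> snap)
  v8 WRITE a 29 -> skip
  v9 WRITE c 9 -> skip
  v10 WRITE d 39 -> skip
  v11 WRITE a 24 -> skip
  v12 WRITE a 7 -> skip
  v13 WRITE c 9 -> skip
  v14 WRITE b 25 -> drop (> snap)
  v15 WRITE a 31 -> skip
  v16 WRITE c 16 -> skip
  v17 WRITE a 5 -> skip
  v18 WRITE c 13 -> skip
  v19 WRITE d 1 -> skip
  v20 WRITE c 31 -> skip
  v21 WRITE c 8 -> skip
  v22 WRITE a 6 -> skip
  v23 WRITE a 39 -> skip
Collected: [(1, 16), (5, 39)]

Answer: v1 16
v5 39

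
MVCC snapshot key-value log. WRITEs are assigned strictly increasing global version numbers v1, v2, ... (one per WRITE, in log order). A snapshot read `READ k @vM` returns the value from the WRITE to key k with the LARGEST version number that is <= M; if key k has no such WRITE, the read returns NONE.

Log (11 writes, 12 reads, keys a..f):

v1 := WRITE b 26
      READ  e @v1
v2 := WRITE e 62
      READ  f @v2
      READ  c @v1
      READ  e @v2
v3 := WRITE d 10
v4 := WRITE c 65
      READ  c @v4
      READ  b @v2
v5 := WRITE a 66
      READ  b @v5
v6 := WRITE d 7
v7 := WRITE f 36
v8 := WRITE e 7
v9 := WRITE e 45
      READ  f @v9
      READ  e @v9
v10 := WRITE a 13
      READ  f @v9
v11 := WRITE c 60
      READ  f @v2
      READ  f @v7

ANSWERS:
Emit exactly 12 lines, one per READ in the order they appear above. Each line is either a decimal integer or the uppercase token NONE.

v1: WRITE b=26  (b history now [(1, 26)])
READ e @v1: history=[] -> no version <= 1 -> NONE
v2: WRITE e=62  (e history now [(2, 62)])
READ f @v2: history=[] -> no version <= 2 -> NONE
READ c @v1: history=[] -> no version <= 1 -> NONE
READ e @v2: history=[(2, 62)] -> pick v2 -> 62
v3: WRITE d=10  (d history now [(3, 10)])
v4: WRITE c=65  (c history now [(4, 65)])
READ c @v4: history=[(4, 65)] -> pick v4 -> 65
READ b @v2: history=[(1, 26)] -> pick v1 -> 26
v5: WRITE a=66  (a history now [(5, 66)])
READ b @v5: history=[(1, 26)] -> pick v1 -> 26
v6: WRITE d=7  (d history now [(3, 10), (6, 7)])
v7: WRITE f=36  (f history now [(7, 36)])
v8: WRITE e=7  (e history now [(2, 62), (8, 7)])
v9: WRITE e=45  (e history now [(2, 62), (8, 7), (9, 45)])
READ f @v9: history=[(7, 36)] -> pick v7 -> 36
READ e @v9: history=[(2, 62), (8, 7), (9, 45)] -> pick v9 -> 45
v10: WRITE a=13  (a history now [(5, 66), (10, 13)])
READ f @v9: history=[(7, 36)] -> pick v7 -> 36
v11: WRITE c=60  (c history now [(4, 65), (11, 60)])
READ f @v2: history=[(7, 36)] -> no version <= 2 -> NONE
READ f @v7: history=[(7, 36)] -> pick v7 -> 36

Answer: NONE
NONE
NONE
62
65
26
26
36
45
36
NONE
36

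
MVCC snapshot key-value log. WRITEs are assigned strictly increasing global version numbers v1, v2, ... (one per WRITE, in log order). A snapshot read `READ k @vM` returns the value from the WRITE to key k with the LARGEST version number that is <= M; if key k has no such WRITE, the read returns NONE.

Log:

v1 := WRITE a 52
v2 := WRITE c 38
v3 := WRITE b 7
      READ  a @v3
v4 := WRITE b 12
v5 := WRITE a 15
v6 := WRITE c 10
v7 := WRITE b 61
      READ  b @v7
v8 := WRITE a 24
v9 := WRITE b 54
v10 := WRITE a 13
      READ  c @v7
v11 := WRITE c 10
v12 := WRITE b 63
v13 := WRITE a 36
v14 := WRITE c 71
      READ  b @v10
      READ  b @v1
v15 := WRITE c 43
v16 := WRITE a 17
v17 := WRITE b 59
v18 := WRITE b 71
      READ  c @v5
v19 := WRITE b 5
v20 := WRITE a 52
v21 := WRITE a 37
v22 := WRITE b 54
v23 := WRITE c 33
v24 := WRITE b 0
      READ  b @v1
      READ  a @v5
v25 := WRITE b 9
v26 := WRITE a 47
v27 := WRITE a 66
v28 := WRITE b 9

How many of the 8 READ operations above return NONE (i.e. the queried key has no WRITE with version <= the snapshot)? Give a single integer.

Answer: 2

Derivation:
v1: WRITE a=52  (a history now [(1, 52)])
v2: WRITE c=38  (c history now [(2, 38)])
v3: WRITE b=7  (b history now [(3, 7)])
READ a @v3: history=[(1, 52)] -> pick v1 -> 52
v4: WRITE b=12  (b history now [(3, 7), (4, 12)])
v5: WRITE a=15  (a history now [(1, 52), (5, 15)])
v6: WRITE c=10  (c history now [(2, 38), (6, 10)])
v7: WRITE b=61  (b history now [(3, 7), (4, 12), (7, 61)])
READ b @v7: history=[(3, 7), (4, 12), (7, 61)] -> pick v7 -> 61
v8: WRITE a=24  (a history now [(1, 52), (5, 15), (8, 24)])
v9: WRITE b=54  (b history now [(3, 7), (4, 12), (7, 61), (9, 54)])
v10: WRITE a=13  (a history now [(1, 52), (5, 15), (8, 24), (10, 13)])
READ c @v7: history=[(2, 38), (6, 10)] -> pick v6 -> 10
v11: WRITE c=10  (c history now [(2, 38), (6, 10), (11, 10)])
v12: WRITE b=63  (b history now [(3, 7), (4, 12), (7, 61), (9, 54), (12, 63)])
v13: WRITE a=36  (a history now [(1, 52), (5, 15), (8, 24), (10, 13), (13, 36)])
v14: WRITE c=71  (c history now [(2, 38), (6, 10), (11, 10), (14, 71)])
READ b @v10: history=[(3, 7), (4, 12), (7, 61), (9, 54), (12, 63)] -> pick v9 -> 54
READ b @v1: history=[(3, 7), (4, 12), (7, 61), (9, 54), (12, 63)] -> no version <= 1 -> NONE
v15: WRITE c=43  (c history now [(2, 38), (6, 10), (11, 10), (14, 71), (15, 43)])
v16: WRITE a=17  (a history now [(1, 52), (5, 15), (8, 24), (10, 13), (13, 36), (16, 17)])
v17: WRITE b=59  (b history now [(3, 7), (4, 12), (7, 61), (9, 54), (12, 63), (17, 59)])
v18: WRITE b=71  (b history now [(3, 7), (4, 12), (7, 61), (9, 54), (12, 63), (17, 59), (18, 71)])
READ c @v5: history=[(2, 38), (6, 10), (11, 10), (14, 71), (15, 43)] -> pick v2 -> 38
v19: WRITE b=5  (b history now [(3, 7), (4, 12), (7, 61), (9, 54), (12, 63), (17, 59), (18, 71), (19, 5)])
v20: WRITE a=52  (a history now [(1, 52), (5, 15), (8, 24), (10, 13), (13, 36), (16, 17), (20, 52)])
v21: WRITE a=37  (a history now [(1, 52), (5, 15), (8, 24), (10, 13), (13, 36), (16, 17), (20, 52), (21, 37)])
v22: WRITE b=54  (b history now [(3, 7), (4, 12), (7, 61), (9, 54), (12, 63), (17, 59), (18, 71), (19, 5), (22, 54)])
v23: WRITE c=33  (c history now [(2, 38), (6, 10), (11, 10), (14, 71), (15, 43), (23, 33)])
v24: WRITE b=0  (b history now [(3, 7), (4, 12), (7, 61), (9, 54), (12, 63), (17, 59), (18, 71), (19, 5), (22, 54), (24, 0)])
READ b @v1: history=[(3, 7), (4, 12), (7, 61), (9, 54), (12, 63), (17, 59), (18, 71), (19, 5), (22, 54), (24, 0)] -> no version <= 1 -> NONE
READ a @v5: history=[(1, 52), (5, 15), (8, 24), (10, 13), (13, 36), (16, 17), (20, 52), (21, 37)] -> pick v5 -> 15
v25: WRITE b=9  (b history now [(3, 7), (4, 12), (7, 61), (9, 54), (12, 63), (17, 59), (18, 71), (19, 5), (22, 54), (24, 0), (25, 9)])
v26: WRITE a=47  (a history now [(1, 52), (5, 15), (8, 24), (10, 13), (13, 36), (16, 17), (20, 52), (21, 37), (26, 47)])
v27: WRITE a=66  (a history now [(1, 52), (5, 15), (8, 24), (10, 13), (13, 36), (16, 17), (20, 52), (21, 37), (26, 47), (27, 66)])
v28: WRITE b=9  (b history now [(3, 7), (4, 12), (7, 61), (9, 54), (12, 63), (17, 59), (18, 71), (19, 5), (22, 54), (24, 0), (25, 9), (28, 9)])
Read results in order: ['52', '61', '10', '54', 'NONE', '38', 'NONE', '15']
NONE count = 2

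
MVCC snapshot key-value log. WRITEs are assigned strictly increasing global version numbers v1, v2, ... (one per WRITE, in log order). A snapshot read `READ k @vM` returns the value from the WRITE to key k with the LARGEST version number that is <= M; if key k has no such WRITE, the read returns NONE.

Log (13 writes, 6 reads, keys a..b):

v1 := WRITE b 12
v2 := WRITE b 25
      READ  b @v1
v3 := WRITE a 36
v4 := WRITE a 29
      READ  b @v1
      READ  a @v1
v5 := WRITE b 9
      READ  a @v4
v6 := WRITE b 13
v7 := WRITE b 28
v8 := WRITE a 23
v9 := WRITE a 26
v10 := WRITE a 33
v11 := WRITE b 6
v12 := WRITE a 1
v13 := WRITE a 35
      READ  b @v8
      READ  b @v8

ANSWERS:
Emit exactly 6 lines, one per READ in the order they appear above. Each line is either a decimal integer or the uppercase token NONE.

Answer: 12
12
NONE
29
28
28

Derivation:
v1: WRITE b=12  (b history now [(1, 12)])
v2: WRITE b=25  (b history now [(1, 12), (2, 25)])
READ b @v1: history=[(1, 12), (2, 25)] -> pick v1 -> 12
v3: WRITE a=36  (a history now [(3, 36)])
v4: WRITE a=29  (a history now [(3, 36), (4, 29)])
READ b @v1: history=[(1, 12), (2, 25)] -> pick v1 -> 12
READ a @v1: history=[(3, 36), (4, 29)] -> no version <= 1 -> NONE
v5: WRITE b=9  (b history now [(1, 12), (2, 25), (5, 9)])
READ a @v4: history=[(3, 36), (4, 29)] -> pick v4 -> 29
v6: WRITE b=13  (b history now [(1, 12), (2, 25), (5, 9), (6, 13)])
v7: WRITE b=28  (b history now [(1, 12), (2, 25), (5, 9), (6, 13), (7, 28)])
v8: WRITE a=23  (a history now [(3, 36), (4, 29), (8, 23)])
v9: WRITE a=26  (a history now [(3, 36), (4, 29), (8, 23), (9, 26)])
v10: WRITE a=33  (a history now [(3, 36), (4, 29), (8, 23), (9, 26), (10, 33)])
v11: WRITE b=6  (b history now [(1, 12), (2, 25), (5, 9), (6, 13), (7, 28), (11, 6)])
v12: WRITE a=1  (a history now [(3, 36), (4, 29), (8, 23), (9, 26), (10, 33), (12, 1)])
v13: WRITE a=35  (a history now [(3, 36), (4, 29), (8, 23), (9, 26), (10, 33), (12, 1), (13, 35)])
READ b @v8: history=[(1, 12), (2, 25), (5, 9), (6, 13), (7, 28), (11, 6)] -> pick v7 -> 28
READ b @v8: history=[(1, 12), (2, 25), (5, 9), (6, 13), (7, 28), (11, 6)] -> pick v7 -> 28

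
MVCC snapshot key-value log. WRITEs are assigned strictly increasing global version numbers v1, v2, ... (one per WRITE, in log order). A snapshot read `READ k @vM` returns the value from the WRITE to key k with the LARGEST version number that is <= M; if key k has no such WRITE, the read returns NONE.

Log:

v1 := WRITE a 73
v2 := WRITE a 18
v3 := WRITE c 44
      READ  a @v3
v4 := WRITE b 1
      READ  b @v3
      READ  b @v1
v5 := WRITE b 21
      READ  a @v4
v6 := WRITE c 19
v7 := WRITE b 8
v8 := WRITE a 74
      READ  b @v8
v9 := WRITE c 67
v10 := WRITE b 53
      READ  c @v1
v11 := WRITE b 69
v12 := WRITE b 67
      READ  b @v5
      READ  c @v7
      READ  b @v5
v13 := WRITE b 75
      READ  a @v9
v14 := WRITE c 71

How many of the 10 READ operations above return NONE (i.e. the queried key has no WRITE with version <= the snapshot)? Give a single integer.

Answer: 3

Derivation:
v1: WRITE a=73  (a history now [(1, 73)])
v2: WRITE a=18  (a history now [(1, 73), (2, 18)])
v3: WRITE c=44  (c history now [(3, 44)])
READ a @v3: history=[(1, 73), (2, 18)] -> pick v2 -> 18
v4: WRITE b=1  (b history now [(4, 1)])
READ b @v3: history=[(4, 1)] -> no version <= 3 -> NONE
READ b @v1: history=[(4, 1)] -> no version <= 1 -> NONE
v5: WRITE b=21  (b history now [(4, 1), (5, 21)])
READ a @v4: history=[(1, 73), (2, 18)] -> pick v2 -> 18
v6: WRITE c=19  (c history now [(3, 44), (6, 19)])
v7: WRITE b=8  (b history now [(4, 1), (5, 21), (7, 8)])
v8: WRITE a=74  (a history now [(1, 73), (2, 18), (8, 74)])
READ b @v8: history=[(4, 1), (5, 21), (7, 8)] -> pick v7 -> 8
v9: WRITE c=67  (c history now [(3, 44), (6, 19), (9, 67)])
v10: WRITE b=53  (b history now [(4, 1), (5, 21), (7, 8), (10, 53)])
READ c @v1: history=[(3, 44), (6, 19), (9, 67)] -> no version <= 1 -> NONE
v11: WRITE b=69  (b history now [(4, 1), (5, 21), (7, 8), (10, 53), (11, 69)])
v12: WRITE b=67  (b history now [(4, 1), (5, 21), (7, 8), (10, 53), (11, 69), (12, 67)])
READ b @v5: history=[(4, 1), (5, 21), (7, 8), (10, 53), (11, 69), (12, 67)] -> pick v5 -> 21
READ c @v7: history=[(3, 44), (6, 19), (9, 67)] -> pick v6 -> 19
READ b @v5: history=[(4, 1), (5, 21), (7, 8), (10, 53), (11, 69), (12, 67)] -> pick v5 -> 21
v13: WRITE b=75  (b history now [(4, 1), (5, 21), (7, 8), (10, 53), (11, 69), (12, 67), (13, 75)])
READ a @v9: history=[(1, 73), (2, 18), (8, 74)] -> pick v8 -> 74
v14: WRITE c=71  (c history now [(3, 44), (6, 19), (9, 67), (14, 71)])
Read results in order: ['18', 'NONE', 'NONE', '18', '8', 'NONE', '21', '19', '21', '74']
NONE count = 3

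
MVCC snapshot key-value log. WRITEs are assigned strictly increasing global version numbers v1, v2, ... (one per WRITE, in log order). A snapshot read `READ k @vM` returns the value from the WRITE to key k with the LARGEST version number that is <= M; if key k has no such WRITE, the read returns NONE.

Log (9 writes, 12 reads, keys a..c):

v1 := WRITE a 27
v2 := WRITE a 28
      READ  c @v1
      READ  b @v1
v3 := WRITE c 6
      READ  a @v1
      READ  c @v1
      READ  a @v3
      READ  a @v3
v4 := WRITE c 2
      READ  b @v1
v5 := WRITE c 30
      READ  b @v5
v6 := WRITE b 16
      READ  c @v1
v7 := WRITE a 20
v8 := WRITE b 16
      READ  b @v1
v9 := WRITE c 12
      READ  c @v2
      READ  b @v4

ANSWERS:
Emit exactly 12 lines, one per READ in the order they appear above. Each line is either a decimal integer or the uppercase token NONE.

v1: WRITE a=27  (a history now [(1, 27)])
v2: WRITE a=28  (a history now [(1, 27), (2, 28)])
READ c @v1: history=[] -> no version <= 1 -> NONE
READ b @v1: history=[] -> no version <= 1 -> NONE
v3: WRITE c=6  (c history now [(3, 6)])
READ a @v1: history=[(1, 27), (2, 28)] -> pick v1 -> 27
READ c @v1: history=[(3, 6)] -> no version <= 1 -> NONE
READ a @v3: history=[(1, 27), (2, 28)] -> pick v2 -> 28
READ a @v3: history=[(1, 27), (2, 28)] -> pick v2 -> 28
v4: WRITE c=2  (c history now [(3, 6), (4, 2)])
READ b @v1: history=[] -> no version <= 1 -> NONE
v5: WRITE c=30  (c history now [(3, 6), (4, 2), (5, 30)])
READ b @v5: history=[] -> no version <= 5 -> NONE
v6: WRITE b=16  (b history now [(6, 16)])
READ c @v1: history=[(3, 6), (4, 2), (5, 30)] -> no version <= 1 -> NONE
v7: WRITE a=20  (a history now [(1, 27), (2, 28), (7, 20)])
v8: WRITE b=16  (b history now [(6, 16), (8, 16)])
READ b @v1: history=[(6, 16), (8, 16)] -> no version <= 1 -> NONE
v9: WRITE c=12  (c history now [(3, 6), (4, 2), (5, 30), (9, 12)])
READ c @v2: history=[(3, 6), (4, 2), (5, 30), (9, 12)] -> no version <= 2 -> NONE
READ b @v4: history=[(6, 16), (8, 16)] -> no version <= 4 -> NONE

Answer: NONE
NONE
27
NONE
28
28
NONE
NONE
NONE
NONE
NONE
NONE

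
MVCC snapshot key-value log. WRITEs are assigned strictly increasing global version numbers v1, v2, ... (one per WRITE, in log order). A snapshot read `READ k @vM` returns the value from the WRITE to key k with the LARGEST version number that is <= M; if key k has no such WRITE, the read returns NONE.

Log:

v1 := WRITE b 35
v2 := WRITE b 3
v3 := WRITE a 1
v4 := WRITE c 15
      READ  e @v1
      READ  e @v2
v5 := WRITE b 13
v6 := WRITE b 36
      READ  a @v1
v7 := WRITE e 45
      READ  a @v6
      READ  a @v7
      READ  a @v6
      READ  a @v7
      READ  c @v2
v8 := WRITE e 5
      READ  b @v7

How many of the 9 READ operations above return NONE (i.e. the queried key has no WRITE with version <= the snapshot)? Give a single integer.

v1: WRITE b=35  (b history now [(1, 35)])
v2: WRITE b=3  (b history now [(1, 35), (2, 3)])
v3: WRITE a=1  (a history now [(3, 1)])
v4: WRITE c=15  (c history now [(4, 15)])
READ e @v1: history=[] -> no version <= 1 -> NONE
READ e @v2: history=[] -> no version <= 2 -> NONE
v5: WRITE b=13  (b history now [(1, 35), (2, 3), (5, 13)])
v6: WRITE b=36  (b history now [(1, 35), (2, 3), (5, 13), (6, 36)])
READ a @v1: history=[(3, 1)] -> no version <= 1 -> NONE
v7: WRITE e=45  (e history now [(7, 45)])
READ a @v6: history=[(3, 1)] -> pick v3 -> 1
READ a @v7: history=[(3, 1)] -> pick v3 -> 1
READ a @v6: history=[(3, 1)] -> pick v3 -> 1
READ a @v7: history=[(3, 1)] -> pick v3 -> 1
READ c @v2: history=[(4, 15)] -> no version <= 2 -> NONE
v8: WRITE e=5  (e history now [(7, 45), (8, 5)])
READ b @v7: history=[(1, 35), (2, 3), (5, 13), (6, 36)] -> pick v6 -> 36
Read results in order: ['NONE', 'NONE', 'NONE', '1', '1', '1', '1', 'NONE', '36']
NONE count = 4

Answer: 4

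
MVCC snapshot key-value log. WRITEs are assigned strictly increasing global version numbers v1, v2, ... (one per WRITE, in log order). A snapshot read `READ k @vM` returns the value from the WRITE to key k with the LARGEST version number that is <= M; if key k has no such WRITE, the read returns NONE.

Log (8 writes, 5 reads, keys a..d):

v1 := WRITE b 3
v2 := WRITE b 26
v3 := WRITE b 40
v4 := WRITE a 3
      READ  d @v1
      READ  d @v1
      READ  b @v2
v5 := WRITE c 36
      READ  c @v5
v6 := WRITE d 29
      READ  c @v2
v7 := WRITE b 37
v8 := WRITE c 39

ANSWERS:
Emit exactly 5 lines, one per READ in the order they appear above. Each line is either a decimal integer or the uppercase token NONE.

Answer: NONE
NONE
26
36
NONE

Derivation:
v1: WRITE b=3  (b history now [(1, 3)])
v2: WRITE b=26  (b history now [(1, 3), (2, 26)])
v3: WRITE b=40  (b history now [(1, 3), (2, 26), (3, 40)])
v4: WRITE a=3  (a history now [(4, 3)])
READ d @v1: history=[] -> no version <= 1 -> NONE
READ d @v1: history=[] -> no version <= 1 -> NONE
READ b @v2: history=[(1, 3), (2, 26), (3, 40)] -> pick v2 -> 26
v5: WRITE c=36  (c history now [(5, 36)])
READ c @v5: history=[(5, 36)] -> pick v5 -> 36
v6: WRITE d=29  (d history now [(6, 29)])
READ c @v2: history=[(5, 36)] -> no version <= 2 -> NONE
v7: WRITE b=37  (b history now [(1, 3), (2, 26), (3, 40), (7, 37)])
v8: WRITE c=39  (c history now [(5, 36), (8, 39)])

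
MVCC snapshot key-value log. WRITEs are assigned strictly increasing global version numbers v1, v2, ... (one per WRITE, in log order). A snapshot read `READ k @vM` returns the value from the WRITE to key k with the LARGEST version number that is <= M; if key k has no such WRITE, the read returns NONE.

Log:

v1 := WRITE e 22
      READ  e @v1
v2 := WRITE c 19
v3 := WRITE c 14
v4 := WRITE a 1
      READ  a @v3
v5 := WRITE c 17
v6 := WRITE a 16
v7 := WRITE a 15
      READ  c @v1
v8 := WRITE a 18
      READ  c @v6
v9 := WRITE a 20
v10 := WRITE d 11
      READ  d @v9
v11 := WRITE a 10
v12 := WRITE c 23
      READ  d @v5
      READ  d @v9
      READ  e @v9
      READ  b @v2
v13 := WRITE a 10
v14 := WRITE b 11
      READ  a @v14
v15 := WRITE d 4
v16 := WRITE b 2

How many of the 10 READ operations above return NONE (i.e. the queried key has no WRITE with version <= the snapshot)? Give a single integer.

v1: WRITE e=22  (e history now [(1, 22)])
READ e @v1: history=[(1, 22)] -> pick v1 -> 22
v2: WRITE c=19  (c history now [(2, 19)])
v3: WRITE c=14  (c history now [(2, 19), (3, 14)])
v4: WRITE a=1  (a history now [(4, 1)])
READ a @v3: history=[(4, 1)] -> no version <= 3 -> NONE
v5: WRITE c=17  (c history now [(2, 19), (3, 14), (5, 17)])
v6: WRITE a=16  (a history now [(4, 1), (6, 16)])
v7: WRITE a=15  (a history now [(4, 1), (6, 16), (7, 15)])
READ c @v1: history=[(2, 19), (3, 14), (5, 17)] -> no version <= 1 -> NONE
v8: WRITE a=18  (a history now [(4, 1), (6, 16), (7, 15), (8, 18)])
READ c @v6: history=[(2, 19), (3, 14), (5, 17)] -> pick v5 -> 17
v9: WRITE a=20  (a history now [(4, 1), (6, 16), (7, 15), (8, 18), (9, 20)])
v10: WRITE d=11  (d history now [(10, 11)])
READ d @v9: history=[(10, 11)] -> no version <= 9 -> NONE
v11: WRITE a=10  (a history now [(4, 1), (6, 16), (7, 15), (8, 18), (9, 20), (11, 10)])
v12: WRITE c=23  (c history now [(2, 19), (3, 14), (5, 17), (12, 23)])
READ d @v5: history=[(10, 11)] -> no version <= 5 -> NONE
READ d @v9: history=[(10, 11)] -> no version <= 9 -> NONE
READ e @v9: history=[(1, 22)] -> pick v1 -> 22
READ b @v2: history=[] -> no version <= 2 -> NONE
v13: WRITE a=10  (a history now [(4, 1), (6, 16), (7, 15), (8, 18), (9, 20), (11, 10), (13, 10)])
v14: WRITE b=11  (b history now [(14, 11)])
READ a @v14: history=[(4, 1), (6, 16), (7, 15), (8, 18), (9, 20), (11, 10), (13, 10)] -> pick v13 -> 10
v15: WRITE d=4  (d history now [(10, 11), (15, 4)])
v16: WRITE b=2  (b history now [(14, 11), (16, 2)])
Read results in order: ['22', 'NONE', 'NONE', '17', 'NONE', 'NONE', 'NONE', '22', 'NONE', '10']
NONE count = 6

Answer: 6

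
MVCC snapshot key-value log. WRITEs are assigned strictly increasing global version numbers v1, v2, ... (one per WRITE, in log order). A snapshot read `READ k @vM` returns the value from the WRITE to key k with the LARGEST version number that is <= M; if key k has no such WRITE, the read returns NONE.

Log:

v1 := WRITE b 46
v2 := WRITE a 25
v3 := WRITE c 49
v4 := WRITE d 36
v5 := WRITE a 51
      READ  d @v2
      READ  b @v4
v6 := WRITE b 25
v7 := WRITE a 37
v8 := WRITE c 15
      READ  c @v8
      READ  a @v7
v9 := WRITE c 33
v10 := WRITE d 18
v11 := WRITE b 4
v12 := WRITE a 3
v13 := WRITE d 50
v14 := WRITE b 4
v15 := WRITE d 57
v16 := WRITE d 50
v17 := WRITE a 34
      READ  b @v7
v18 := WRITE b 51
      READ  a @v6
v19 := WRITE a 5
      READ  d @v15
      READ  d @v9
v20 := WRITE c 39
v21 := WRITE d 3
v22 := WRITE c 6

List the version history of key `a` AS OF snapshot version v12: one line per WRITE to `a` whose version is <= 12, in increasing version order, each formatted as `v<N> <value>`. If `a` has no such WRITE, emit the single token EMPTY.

Scan writes for key=a with version <= 12:
  v1 WRITE b 46 -> skip
  v2 WRITE a 25 -> keep
  v3 WRITE c 49 -> skip
  v4 WRITE d 36 -> skip
  v5 WRITE a 51 -> keep
  v6 WRITE b 25 -> skip
  v7 WRITE a 37 -> keep
  v8 WRITE c 15 -> skip
  v9 WRITE c 33 -> skip
  v10 WRITE d 18 -> skip
  v11 WRITE b 4 -> skip
  v12 WRITE a 3 -> keep
  v13 WRITE d 50 -> skip
  v14 WRITE b 4 -> skip
  v15 WRITE d 57 -> skip
  v16 WRITE d 50 -> skip
  v17 WRITE a 34 -> drop (> snap)
  v18 WRITE b 51 -> skip
  v19 WRITE a 5 -> drop (> snap)
  v20 WRITE c 39 -> skip
  v21 WRITE d 3 -> skip
  v22 WRITE c 6 -> skip
Collected: [(2, 25), (5, 51), (7, 37), (12, 3)]

Answer: v2 25
v5 51
v7 37
v12 3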